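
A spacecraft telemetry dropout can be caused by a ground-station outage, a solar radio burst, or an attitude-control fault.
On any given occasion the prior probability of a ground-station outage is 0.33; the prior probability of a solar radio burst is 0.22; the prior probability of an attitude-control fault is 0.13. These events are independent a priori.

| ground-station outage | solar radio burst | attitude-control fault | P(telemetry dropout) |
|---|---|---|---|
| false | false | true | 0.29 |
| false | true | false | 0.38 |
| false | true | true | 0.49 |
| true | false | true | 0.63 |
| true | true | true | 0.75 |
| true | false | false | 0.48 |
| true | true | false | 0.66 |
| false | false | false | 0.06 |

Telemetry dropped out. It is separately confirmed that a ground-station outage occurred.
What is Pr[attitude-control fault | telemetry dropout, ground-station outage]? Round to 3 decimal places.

Weight on attitude-control fault=true, given the evidence: 0.063882 + 0.021450 = 0.085332
The normalizing constant is 0.48*0.78*0.87 + 0.63*0.78*0.13 + 0.66*0.22*0.87 + 0.75*0.22*0.13 = 0.537384
P(attitude-control fault | telemetry dropout, ground-station outage) = 0.085332/0.537384 ≈ 0.159

Pr[attitude-control fault | telemetry dropout, ground-station outage] ≈ 0.159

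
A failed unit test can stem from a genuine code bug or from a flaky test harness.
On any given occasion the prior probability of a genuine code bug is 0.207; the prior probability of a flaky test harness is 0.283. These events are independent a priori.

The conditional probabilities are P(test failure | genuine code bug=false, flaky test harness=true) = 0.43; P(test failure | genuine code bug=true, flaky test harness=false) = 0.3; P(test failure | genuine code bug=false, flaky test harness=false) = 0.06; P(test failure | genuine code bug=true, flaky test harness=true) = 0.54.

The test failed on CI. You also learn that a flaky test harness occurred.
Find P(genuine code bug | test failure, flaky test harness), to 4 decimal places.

Weight on genuine code bug=true, given the evidence: 0.54*0.207 = 0.111780
The normalizing constant is 0.43*0.793 + 0.54*0.207 = 0.452770
P(genuine code bug | test failure, flaky test harness) = 0.111780/0.452770 ≈ 0.2469

P(genuine code bug | test failure, flaky test harness) ≈ 0.2469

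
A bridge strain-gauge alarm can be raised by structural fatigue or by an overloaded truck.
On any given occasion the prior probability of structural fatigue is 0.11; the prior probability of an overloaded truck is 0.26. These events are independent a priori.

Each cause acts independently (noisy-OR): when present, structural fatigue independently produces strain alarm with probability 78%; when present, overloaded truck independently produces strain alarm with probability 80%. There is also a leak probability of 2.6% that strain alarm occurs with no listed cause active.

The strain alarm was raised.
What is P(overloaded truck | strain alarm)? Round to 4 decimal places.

P(overloaded truck | strain alarm) ≈ 0.7249

Under noisy-OR, P(strain alarm | causes) = 1 − (1−0.026)·∏(1−qᵢ) over the active causes.
P(strain alarm) = 0.026*0.89*0.74 + 0.8052*0.89*0.26 + 0.78572*0.11*0.74 + 0.957144*0.11*0.26 = 0.017124 + 0.186323 + 0.063958 + 0.027374 = 0.294779
Of this, 0.213697 comes from 0.186323 + 0.027374 (the overloaded truck=true cases).
Hence the posterior is 0.213697/0.294779 ≈ 0.7249.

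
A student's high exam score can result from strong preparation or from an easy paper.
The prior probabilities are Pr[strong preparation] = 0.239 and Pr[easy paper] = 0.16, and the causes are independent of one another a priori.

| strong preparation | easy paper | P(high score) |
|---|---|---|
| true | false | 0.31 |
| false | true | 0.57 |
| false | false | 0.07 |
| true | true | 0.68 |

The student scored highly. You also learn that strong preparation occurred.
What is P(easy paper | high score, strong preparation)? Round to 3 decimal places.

By total probability over both values of easy paper:
  P(high score | strong preparation) = 0.31·0.84 + 0.68·0.16
        = 0.260400 + 0.108800 = 0.369200
The terms with easy paper present sum to 0.108800, so
  P(easy paper | high score, strong preparation) = 0.108800 / 0.369200 ≈ 0.295

P(easy paper | high score, strong preparation) ≈ 0.295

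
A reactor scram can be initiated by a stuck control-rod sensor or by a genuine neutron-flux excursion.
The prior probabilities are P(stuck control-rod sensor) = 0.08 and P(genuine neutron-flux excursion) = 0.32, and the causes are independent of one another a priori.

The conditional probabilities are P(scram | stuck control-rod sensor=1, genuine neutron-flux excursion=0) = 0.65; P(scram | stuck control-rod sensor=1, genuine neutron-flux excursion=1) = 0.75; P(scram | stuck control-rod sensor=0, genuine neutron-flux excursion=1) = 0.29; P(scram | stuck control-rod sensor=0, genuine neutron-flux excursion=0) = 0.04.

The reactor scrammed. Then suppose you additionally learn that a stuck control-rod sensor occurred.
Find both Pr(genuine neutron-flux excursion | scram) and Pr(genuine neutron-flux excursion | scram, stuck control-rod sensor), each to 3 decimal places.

Pr(genuine neutron-flux excursion | scram) ≈ 0.634; Pr(genuine neutron-flux excursion | scram, stuck control-rod sensor) ≈ 0.352

Sum P(scram|·) weighted by the priors over the 4 (stuck control-rod sensor, genuine neutron-flux excursion) configurations:
  P(scram) = 0.04·0.92·0.68 + 0.29·0.92·0.32 + 0.65·0.08·0.68 + 0.75·0.08·0.32
        = 0.025024 + 0.085376 + 0.035360 + 0.019200 = 0.164960
The terms with genuine neutron-flux excursion present sum to 0.104576, so
  P(genuine neutron-flux excursion | scram) = 0.104576 / 0.164960 ≈ 0.634

Now condition on the additional information:
Numerator (weight on configurations with genuine neutron-flux excursion): 0.75*0.32 = 0.240000
Normalizer over all consistent configurations: 0.65*0.68 + 0.75*0.32 = 0.682000
Posterior = 0.240000 / 0.682000 ≈ 0.352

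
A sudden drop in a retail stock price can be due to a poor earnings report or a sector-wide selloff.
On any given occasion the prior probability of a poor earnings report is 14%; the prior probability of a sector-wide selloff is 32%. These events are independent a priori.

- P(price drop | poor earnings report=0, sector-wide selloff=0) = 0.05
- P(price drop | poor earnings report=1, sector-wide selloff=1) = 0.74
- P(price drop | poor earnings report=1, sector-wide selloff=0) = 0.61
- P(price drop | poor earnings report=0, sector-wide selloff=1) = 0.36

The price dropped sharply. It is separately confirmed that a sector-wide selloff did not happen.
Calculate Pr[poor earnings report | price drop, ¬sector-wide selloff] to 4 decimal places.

Pr[poor earnings report | price drop, ¬sector-wide selloff] ≈ 0.6651

P(price drop | ¬sector-wide selloff) = 0.05×0.86 + 0.61×0.14 = 0.043000 + 0.085400 = 0.128400
Of this, 0.085400 comes from 0.61×0.14 (the poor earnings report=true cases).
Hence the posterior is 0.085400/0.128400 ≈ 0.6651.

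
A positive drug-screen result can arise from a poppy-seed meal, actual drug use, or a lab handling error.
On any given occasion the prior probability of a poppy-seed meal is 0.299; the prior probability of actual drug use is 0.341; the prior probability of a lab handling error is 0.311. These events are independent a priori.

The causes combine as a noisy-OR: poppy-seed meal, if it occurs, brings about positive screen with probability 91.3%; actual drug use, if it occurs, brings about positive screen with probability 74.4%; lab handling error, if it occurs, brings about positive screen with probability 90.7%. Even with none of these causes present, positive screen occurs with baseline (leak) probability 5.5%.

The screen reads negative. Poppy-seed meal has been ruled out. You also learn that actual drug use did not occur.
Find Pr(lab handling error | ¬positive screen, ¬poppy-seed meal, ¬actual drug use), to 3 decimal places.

Under noisy-OR, P(positive screen | causes) = 1 − (1−0.055)·∏(1−qᵢ) over the active causes.
P(¬positive screen | ¬poppy-seed meal, ¬actual drug use) = 0.945*0.689 + 0.087885*0.311 = 0.651105 + 0.027332 = 0.678437
Of this, 0.027332 comes from 0.087885*0.311 (the lab handling error=true cases).
P(lab handling error | ¬positive screen, ¬poppy-seed meal, ¬actual drug use) = 0.027332 / 0.678437 ≈ 0.040

Pr(lab handling error | ¬positive screen, ¬poppy-seed meal, ¬actual drug use) ≈ 0.040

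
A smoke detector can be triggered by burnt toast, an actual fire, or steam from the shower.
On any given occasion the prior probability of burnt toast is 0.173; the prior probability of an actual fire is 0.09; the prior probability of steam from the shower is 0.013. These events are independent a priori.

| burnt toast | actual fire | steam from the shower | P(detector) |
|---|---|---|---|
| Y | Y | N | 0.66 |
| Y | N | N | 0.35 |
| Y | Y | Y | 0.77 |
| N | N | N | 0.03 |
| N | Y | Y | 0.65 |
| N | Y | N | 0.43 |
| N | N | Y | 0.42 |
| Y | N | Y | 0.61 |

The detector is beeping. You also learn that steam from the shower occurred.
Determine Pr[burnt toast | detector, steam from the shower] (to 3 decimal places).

Pr[burnt toast | detector, steam from the shower] ≈ 0.229

P(detector | steam from the shower) = 0.42*0.827*0.91 + 0.65*0.827*0.09 + 0.61*0.173*0.91 + 0.77*0.173*0.09 = 0.316079 + 0.048379 + 0.096032 + 0.011989 = 0.472479
The burnt toast-present share is 0.096032 + 0.011989 = 0.108021.
Hence the posterior is 0.108021/0.472479 ≈ 0.229.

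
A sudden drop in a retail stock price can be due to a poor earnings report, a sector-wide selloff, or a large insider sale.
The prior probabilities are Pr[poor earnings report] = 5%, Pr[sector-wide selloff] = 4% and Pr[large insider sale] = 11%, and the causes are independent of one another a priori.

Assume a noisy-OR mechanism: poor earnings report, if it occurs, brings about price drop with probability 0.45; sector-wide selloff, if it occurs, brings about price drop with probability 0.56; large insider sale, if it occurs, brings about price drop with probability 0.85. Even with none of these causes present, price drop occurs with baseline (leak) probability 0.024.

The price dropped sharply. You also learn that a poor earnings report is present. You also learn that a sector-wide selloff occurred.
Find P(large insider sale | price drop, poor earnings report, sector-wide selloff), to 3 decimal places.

Under noisy-OR, P(price drop | causes) = 1 − (1−0.024)·∏(1−qᵢ) over the active causes.
Sum P(price drop|·) weighted by the priors over both values of large insider sale:
  P(price drop | poor earnings report, sector-wide selloff) = 0.763808*0.89 + 0.964571*0.11
        = 0.679789 + 0.106103 = 0.785892
Keeping only the large insider sale-present terms gives 0.106103, so
  P(large insider sale | price drop, poor earnings report, sector-wide selloff) = 0.106103 / 0.785892 ≈ 0.135

P(large insider sale | price drop, poor earnings report, sector-wide selloff) ≈ 0.135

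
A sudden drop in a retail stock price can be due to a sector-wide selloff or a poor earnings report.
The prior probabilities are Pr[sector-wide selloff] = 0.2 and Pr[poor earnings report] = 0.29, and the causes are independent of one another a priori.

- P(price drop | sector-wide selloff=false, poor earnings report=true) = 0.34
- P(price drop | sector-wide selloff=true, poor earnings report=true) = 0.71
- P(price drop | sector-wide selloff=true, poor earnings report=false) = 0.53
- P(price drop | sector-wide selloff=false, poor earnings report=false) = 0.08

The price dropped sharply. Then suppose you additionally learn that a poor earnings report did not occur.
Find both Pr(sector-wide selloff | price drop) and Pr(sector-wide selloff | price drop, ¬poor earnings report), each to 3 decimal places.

Pr(sector-wide selloff | price drop) ≈ 0.484; Pr(sector-wide selloff | price drop, ¬poor earnings report) ≈ 0.624

For the numerator, keep only sector-wide selloff=true terms: 0.075260 + 0.041180 = 0.116440
Denominator P(price drop): 0.08*0.8*0.71 + 0.34*0.8*0.29 + 0.53*0.2*0.71 + 0.71*0.2*0.29 = 0.240760
P(sector-wide selloff | price drop) = 0.116440/0.240760 ≈ 0.484

With the extra evidence:
P(price drop | ¬poor earnings report) = 0.08·0.8 + 0.53·0.2 = 0.064000 + 0.106000 = 0.170000
Of this, 0.106000 comes from 0.53·0.2 (the sector-wide selloff=true cases).
Hence the posterior is 0.106000/0.170000 ≈ 0.624.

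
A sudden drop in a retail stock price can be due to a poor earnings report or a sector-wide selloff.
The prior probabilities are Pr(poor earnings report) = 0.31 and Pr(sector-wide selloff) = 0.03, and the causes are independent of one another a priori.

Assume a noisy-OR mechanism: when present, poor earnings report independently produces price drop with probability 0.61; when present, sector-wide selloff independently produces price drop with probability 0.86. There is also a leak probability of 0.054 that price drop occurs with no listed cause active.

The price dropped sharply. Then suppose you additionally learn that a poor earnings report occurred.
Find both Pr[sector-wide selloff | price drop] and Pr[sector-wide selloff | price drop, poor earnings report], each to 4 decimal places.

Under noisy-OR, P(price drop | causes) = 1 − (1−0.054)·∏(1−qᵢ) over the active causes.
Sum P(price drop|·) weighted by the priors over the 4 (poor earnings report, sector-wide selloff) configurations:
  P(price drop) = 0.054×0.69×0.97 + 0.86756×0.69×0.03 + 0.63106×0.31×0.97 + 0.948348×0.31×0.03
        = 0.036142 + 0.017958 + 0.189760 + 0.008820 = 0.252680
Keeping only the sector-wide selloff-present terms gives 0.026778, so
  P(sector-wide selloff | price drop) = 0.026778 / 0.252680 ≈ 0.1060

Now also conditioning on poor earnings report=true:
For the numerator, keep only sector-wide selloff=true terms: 0.948348×0.03 = 0.028450
Normalizer over all consistent configurations: 0.63106×0.97 + 0.948348×0.03 = 0.640578
Posterior = 0.028450 / 0.640578 ≈ 0.0444

Pr[sector-wide selloff | price drop] ≈ 0.1060; Pr[sector-wide selloff | price drop, poor earnings report] ≈ 0.0444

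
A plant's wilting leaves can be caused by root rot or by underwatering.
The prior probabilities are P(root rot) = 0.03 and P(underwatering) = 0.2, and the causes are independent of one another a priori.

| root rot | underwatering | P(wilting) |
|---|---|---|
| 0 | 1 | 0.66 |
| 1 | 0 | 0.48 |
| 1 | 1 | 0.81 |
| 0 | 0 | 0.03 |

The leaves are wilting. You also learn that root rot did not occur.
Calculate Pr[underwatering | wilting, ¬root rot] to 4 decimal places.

Enumerate both values of underwatering and weight by the priors:
  P(wilting | ¬root rot) = 0.03·0.8 + 0.66·0.2
        = 0.024000 + 0.132000 = 0.156000
Keeping only the underwatering-present terms gives 0.132000, so
  P(underwatering | wilting, ¬root rot) = 0.132000 / 0.156000 ≈ 0.8462

Pr[underwatering | wilting, ¬root rot] ≈ 0.8462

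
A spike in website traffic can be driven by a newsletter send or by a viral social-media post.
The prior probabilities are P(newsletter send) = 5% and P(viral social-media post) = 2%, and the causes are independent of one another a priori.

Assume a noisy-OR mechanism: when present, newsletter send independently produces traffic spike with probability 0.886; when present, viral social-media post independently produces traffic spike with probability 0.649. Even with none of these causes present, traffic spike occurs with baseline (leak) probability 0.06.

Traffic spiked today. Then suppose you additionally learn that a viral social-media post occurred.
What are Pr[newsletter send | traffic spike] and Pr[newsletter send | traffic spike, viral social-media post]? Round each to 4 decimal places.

Pr[newsletter send | traffic spike] ≈ 0.3946; Pr[newsletter send | traffic spike, viral social-media post] ≈ 0.0703

Under noisy-OR, P(traffic spike | causes) = 1 − (1−0.06)·∏(1−qᵢ) over the active causes.
P(traffic spike) = 0.06×0.95×0.98 + 0.67006×0.95×0.02 + 0.89284×0.05×0.98 + 0.962387×0.05×0.02 = 0.055860 + 0.012731 + 0.043749 + 0.000962 = 0.113302
Restricting to configurations with newsletter send present: 0.043749 + 0.000962 = 0.044711.
P(newsletter send | traffic spike) = 0.044711 / 0.113302 ≈ 0.3946

Now condition on the additional information:
For the numerator, keep only newsletter send=true terms: 0.962387×0.05 = 0.048119
Normalizer over all consistent configurations: 0.67006×0.95 + 0.962387×0.05 = 0.684676
P(newsletter send | traffic spike, viral social-media post) = 0.048119/0.684676 ≈ 0.0703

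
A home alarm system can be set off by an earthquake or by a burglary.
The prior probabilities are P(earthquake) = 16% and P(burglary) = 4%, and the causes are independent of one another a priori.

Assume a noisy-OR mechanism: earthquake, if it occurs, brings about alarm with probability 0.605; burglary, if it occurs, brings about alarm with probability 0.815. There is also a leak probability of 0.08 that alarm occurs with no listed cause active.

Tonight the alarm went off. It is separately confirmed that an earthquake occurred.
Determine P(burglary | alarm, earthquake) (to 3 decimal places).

Under noisy-OR, P(alarm | causes) = 1 − (1−0.08)·∏(1−qᵢ) over the active causes.
For the numerator, keep only burglary=true terms: 0.932771·0.04 = 0.037311
Normalizer over all consistent configurations: 0.6366·0.96 + 0.932771·0.04 = 0.648447
Posterior = 0.037311 / 0.648447 ≈ 0.058

P(burglary | alarm, earthquake) ≈ 0.058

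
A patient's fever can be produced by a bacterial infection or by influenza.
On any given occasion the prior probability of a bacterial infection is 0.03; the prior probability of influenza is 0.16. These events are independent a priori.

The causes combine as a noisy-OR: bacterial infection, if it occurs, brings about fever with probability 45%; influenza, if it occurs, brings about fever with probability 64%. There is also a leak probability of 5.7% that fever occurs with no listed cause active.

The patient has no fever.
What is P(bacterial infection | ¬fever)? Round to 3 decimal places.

Under noisy-OR, P(fever | causes) = 1 − (1−0.057)·∏(1−qᵢ) over the active causes.
P(¬fever) = 0.943·0.97·0.84 + 0.33948·0.97·0.16 + 0.51865·0.03·0.84 + 0.186714·0.03·0.16 = 0.768356 + 0.052687 + 0.013070 + 0.000896 = 0.835009
Restricting to configurations with bacterial infection present: 0.013070 + 0.000896 = 0.013966.
So P(bacterial infection | ¬fever) = 0.013966/0.835009 ≈ 0.017.

P(bacterial infection | ¬fever) ≈ 0.017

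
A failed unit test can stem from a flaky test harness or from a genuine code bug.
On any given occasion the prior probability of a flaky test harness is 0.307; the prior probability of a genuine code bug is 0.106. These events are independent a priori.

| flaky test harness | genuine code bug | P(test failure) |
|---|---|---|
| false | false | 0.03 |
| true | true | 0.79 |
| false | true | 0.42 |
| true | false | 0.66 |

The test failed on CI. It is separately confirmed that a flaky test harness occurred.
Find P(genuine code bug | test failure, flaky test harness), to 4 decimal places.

P(genuine code bug | test failure, flaky test harness) ≈ 0.1243

P(test failure | flaky test harness) = 0.66·0.894 + 0.79·0.106 = 0.590040 + 0.083740 = 0.673780
Restricting to configurations with genuine code bug present: 0.79·0.106 = 0.083740.
Hence the posterior is 0.083740/0.673780 ≈ 0.1243.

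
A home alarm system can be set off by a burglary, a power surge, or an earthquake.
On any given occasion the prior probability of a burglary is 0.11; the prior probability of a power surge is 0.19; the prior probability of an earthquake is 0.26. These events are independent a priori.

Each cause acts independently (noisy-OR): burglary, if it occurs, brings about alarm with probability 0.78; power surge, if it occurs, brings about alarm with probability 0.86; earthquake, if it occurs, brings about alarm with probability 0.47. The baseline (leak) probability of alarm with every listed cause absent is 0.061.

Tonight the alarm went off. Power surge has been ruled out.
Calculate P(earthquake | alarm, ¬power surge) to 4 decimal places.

P(earthquake | alarm, ¬power surge) ≈ 0.5750

Under noisy-OR, P(alarm | causes) = 1 − (1−0.061)·∏(1−qᵢ) over the active causes.
By total probability over the 4 (burglary, earthquake) configurations:
  P(alarm | ¬power surge) = 0.061·0.89·0.74 + 0.50233·0.89·0.26 + 0.79342·0.11·0.74 + 0.890513·0.11·0.26
        = 0.040175 + 0.116239 + 0.064584 + 0.025469 = 0.246467
Keeping only the earthquake-present terms gives 0.141708, so
  P(earthquake | alarm, ¬power surge) = 0.141708 / 0.246467 ≈ 0.5750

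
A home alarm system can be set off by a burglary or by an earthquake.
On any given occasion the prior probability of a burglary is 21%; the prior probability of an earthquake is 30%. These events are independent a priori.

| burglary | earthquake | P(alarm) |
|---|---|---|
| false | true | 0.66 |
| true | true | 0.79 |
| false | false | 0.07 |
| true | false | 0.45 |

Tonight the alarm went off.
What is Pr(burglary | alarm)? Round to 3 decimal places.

Sum P(alarm|·) weighted by the priors over the 4 (burglary, earthquake) configurations:
  P(alarm) = 0.07×0.79×0.7 + 0.66×0.79×0.3 + 0.45×0.21×0.7 + 0.79×0.21×0.3
        = 0.038710 + 0.156420 + 0.066150 + 0.049770 = 0.311050
Keeping only the burglary-present terms gives 0.115920, so
  P(burglary | alarm) = 0.115920 / 0.311050 ≈ 0.373

Pr(burglary | alarm) ≈ 0.373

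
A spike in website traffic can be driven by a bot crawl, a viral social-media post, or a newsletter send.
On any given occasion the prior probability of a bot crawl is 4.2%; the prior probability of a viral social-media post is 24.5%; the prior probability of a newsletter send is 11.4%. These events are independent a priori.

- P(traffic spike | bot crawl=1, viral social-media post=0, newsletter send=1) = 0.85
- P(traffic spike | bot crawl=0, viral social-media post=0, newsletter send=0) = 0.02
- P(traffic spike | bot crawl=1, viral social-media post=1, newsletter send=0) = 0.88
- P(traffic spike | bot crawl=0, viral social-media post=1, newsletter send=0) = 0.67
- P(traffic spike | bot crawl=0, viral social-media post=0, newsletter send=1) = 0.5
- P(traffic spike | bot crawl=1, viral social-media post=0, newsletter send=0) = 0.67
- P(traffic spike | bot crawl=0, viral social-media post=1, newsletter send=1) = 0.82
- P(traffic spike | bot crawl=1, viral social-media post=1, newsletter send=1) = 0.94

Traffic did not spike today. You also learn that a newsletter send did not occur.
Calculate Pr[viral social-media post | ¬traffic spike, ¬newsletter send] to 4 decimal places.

Pr[viral social-media post | ¬traffic spike, ¬newsletter send] ≈ 0.0986

P(¬traffic spike | ¬newsletter send) = 0.98·0.958·0.755 + 0.33·0.958·0.245 + 0.33·0.042·0.755 + 0.12·0.042·0.245 = 0.708824 + 0.077454 + 0.010464 + 0.001235 = 0.797977
Restricting to configurations with viral social-media post present: 0.077454 + 0.001235 = 0.078689.
P(viral social-media post | ¬traffic spike, ¬newsletter send) = 0.078689 / 0.797977 ≈ 0.0986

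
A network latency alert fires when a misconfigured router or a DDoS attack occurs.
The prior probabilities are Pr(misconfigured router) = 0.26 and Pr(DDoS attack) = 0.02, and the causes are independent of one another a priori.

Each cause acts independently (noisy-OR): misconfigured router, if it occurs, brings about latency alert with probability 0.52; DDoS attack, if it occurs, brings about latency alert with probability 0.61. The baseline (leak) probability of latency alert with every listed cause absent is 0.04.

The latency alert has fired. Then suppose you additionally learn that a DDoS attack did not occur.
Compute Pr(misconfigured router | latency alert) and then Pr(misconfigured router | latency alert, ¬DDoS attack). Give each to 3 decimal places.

Under noisy-OR, P(latency alert | causes) = 1 − (1−0.04)·∏(1−qᵢ) over the active causes.
P(latency alert) = 0.04×0.74×0.98 + 0.6256×0.74×0.02 + 0.5392×0.26×0.98 + 0.820288×0.26×0.02 = 0.029008 + 0.009259 + 0.137388 + 0.004265 = 0.179920
Restricting to configurations with misconfigured router present: 0.137388 + 0.004265 = 0.141653.
So P(misconfigured router | latency alert) = 0.141653/0.179920 ≈ 0.787.

Now condition on the additional information:
P(latency alert | ¬DDoS attack) = 0.04×0.74 + 0.5392×0.26 = 0.029600 + 0.140192 = 0.169792
The misconfigured router-present share is 0.5392×0.26 = 0.140192.
So P(misconfigured router | latency alert, ¬DDoS attack) = 0.140192/0.169792 ≈ 0.826.
With DDoS attack excluded, misconfigured router must carry more of the explanatory weight for the latency alert.

Pr(misconfigured router | latency alert) ≈ 0.787; Pr(misconfigured router | latency alert, ¬DDoS attack) ≈ 0.826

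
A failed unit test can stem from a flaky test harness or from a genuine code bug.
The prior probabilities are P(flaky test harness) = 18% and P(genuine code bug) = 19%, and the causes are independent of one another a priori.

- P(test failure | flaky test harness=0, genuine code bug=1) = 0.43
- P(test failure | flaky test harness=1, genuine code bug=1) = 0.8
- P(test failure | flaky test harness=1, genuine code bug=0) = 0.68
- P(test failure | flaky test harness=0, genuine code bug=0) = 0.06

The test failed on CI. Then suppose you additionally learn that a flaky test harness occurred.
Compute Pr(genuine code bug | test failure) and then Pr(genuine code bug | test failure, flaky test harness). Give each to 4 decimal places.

Sum P(test failure|·) weighted by the priors over the 4 (flaky test harness, genuine code bug) configurations:
  P(test failure) = 0.06·0.82·0.81 + 0.43·0.82·0.19 + 0.68·0.18·0.81 + 0.8·0.18·0.19
        = 0.039852 + 0.066994 + 0.099144 + 0.027360 = 0.233350
Keeping only the genuine code bug-present terms gives 0.094354, so
  P(genuine code bug | test failure) = 0.094354 / 0.233350 ≈ 0.4043

Now also conditioning on flaky test harness=true:
Numerator (weight on configurations with genuine code bug): 0.8*0.19 = 0.152000
Denominator P(test failure | flaky test harness): 0.68*0.81 + 0.8*0.19 = 0.702800
P(genuine code bug | test failure, flaky test harness) = 0.152000/0.702800 ≈ 0.2163
The drop from 0.4043 to 0.2163 is the explaining-away (discounting) effect.

Pr(genuine code bug | test failure) ≈ 0.4043; Pr(genuine code bug | test failure, flaky test harness) ≈ 0.2163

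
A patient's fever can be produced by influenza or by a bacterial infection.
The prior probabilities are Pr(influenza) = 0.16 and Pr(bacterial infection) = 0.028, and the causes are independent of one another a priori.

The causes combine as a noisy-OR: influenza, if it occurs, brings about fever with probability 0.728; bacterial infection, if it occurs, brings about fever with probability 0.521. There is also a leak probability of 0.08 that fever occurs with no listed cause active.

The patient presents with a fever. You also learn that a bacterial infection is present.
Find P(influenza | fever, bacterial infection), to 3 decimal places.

Under noisy-OR, P(fever | causes) = 1 − (1−0.08)·∏(1−qᵢ) over the active causes.
Weight on influenza=true, given the evidence: 0.880135×0.16 = 0.140822
Normalizer over all consistent configurations: 0.55932×0.84 + 0.880135×0.16 = 0.610651
Posterior = 0.140822 / 0.610651 ≈ 0.231

P(influenza | fever, bacterial infection) ≈ 0.231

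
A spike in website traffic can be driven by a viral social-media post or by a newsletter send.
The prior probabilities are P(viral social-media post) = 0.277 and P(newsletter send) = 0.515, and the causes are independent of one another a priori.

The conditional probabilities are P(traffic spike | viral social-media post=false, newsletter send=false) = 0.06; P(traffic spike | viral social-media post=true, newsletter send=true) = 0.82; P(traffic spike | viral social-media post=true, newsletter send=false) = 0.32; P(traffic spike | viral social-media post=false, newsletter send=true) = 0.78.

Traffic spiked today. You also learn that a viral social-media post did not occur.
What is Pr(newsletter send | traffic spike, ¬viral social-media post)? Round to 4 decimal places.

P(traffic spike | ¬viral social-media post) = 0.06*0.485 + 0.78*0.515 = 0.029100 + 0.401700 = 0.430800
The newsletter send-present share is 0.78*0.515 = 0.401700.
Hence the posterior is 0.401700/0.430800 ≈ 0.9325.

Pr(newsletter send | traffic spike, ¬viral social-media post) ≈ 0.9325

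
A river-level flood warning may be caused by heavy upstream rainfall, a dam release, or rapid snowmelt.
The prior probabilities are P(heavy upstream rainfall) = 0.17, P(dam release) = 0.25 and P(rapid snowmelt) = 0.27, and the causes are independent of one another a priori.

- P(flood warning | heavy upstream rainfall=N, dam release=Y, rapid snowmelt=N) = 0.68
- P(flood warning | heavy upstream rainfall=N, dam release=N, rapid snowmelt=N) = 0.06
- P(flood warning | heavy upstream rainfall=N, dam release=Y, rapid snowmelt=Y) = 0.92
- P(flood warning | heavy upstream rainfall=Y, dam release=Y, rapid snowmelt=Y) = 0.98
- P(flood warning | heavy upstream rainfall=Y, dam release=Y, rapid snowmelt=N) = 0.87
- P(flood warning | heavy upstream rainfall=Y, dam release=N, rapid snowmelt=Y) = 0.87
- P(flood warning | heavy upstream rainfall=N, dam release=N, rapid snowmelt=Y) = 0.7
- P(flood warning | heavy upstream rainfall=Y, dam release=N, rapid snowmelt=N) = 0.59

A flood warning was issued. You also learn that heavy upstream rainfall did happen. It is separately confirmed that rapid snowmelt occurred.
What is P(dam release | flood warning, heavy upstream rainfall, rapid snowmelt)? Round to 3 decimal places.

For the numerator, keep only dam release=true terms: 0.98×0.25 = 0.245000
The normalizing constant is 0.87×0.75 + 0.98×0.25 = 0.897500
P(dam release | flood warning, heavy upstream rainfall, rapid snowmelt) = 0.245000/0.897500 ≈ 0.273

P(dam release | flood warning, heavy upstream rainfall, rapid snowmelt) ≈ 0.273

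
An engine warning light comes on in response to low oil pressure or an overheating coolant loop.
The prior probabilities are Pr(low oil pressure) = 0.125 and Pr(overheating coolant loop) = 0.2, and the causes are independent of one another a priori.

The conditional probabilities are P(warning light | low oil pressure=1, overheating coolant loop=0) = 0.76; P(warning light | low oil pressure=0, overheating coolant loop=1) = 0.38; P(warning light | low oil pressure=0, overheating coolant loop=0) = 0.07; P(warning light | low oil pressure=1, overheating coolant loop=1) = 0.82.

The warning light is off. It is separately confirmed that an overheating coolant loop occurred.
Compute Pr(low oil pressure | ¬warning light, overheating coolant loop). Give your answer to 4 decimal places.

Pr(low oil pressure | ¬warning light, overheating coolant loop) ≈ 0.0398

P(¬warning light | overheating coolant loop) = 0.62·0.875 + 0.18·0.125 = 0.542500 + 0.022500 = 0.565000
Restricting to configurations with low oil pressure present: 0.18·0.125 = 0.022500.
So P(low oil pressure | ¬warning light, overheating coolant loop) = 0.022500/0.565000 ≈ 0.0398.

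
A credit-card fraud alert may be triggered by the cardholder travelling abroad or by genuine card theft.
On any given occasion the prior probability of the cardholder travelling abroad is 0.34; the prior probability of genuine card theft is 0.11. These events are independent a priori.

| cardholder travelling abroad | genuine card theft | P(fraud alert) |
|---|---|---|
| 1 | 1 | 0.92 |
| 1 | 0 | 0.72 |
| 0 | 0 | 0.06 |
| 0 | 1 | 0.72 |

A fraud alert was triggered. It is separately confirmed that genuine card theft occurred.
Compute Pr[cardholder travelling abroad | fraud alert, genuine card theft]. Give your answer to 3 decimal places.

Pr[cardholder travelling abroad | fraud alert, genuine card theft] ≈ 0.397

Weight on cardholder travelling abroad=true, given the evidence: 0.92*0.34 = 0.312800
Denominator P(fraud alert | genuine card theft): 0.72*0.66 + 0.92*0.34 = 0.788000
Posterior = 0.312800 / 0.788000 ≈ 0.397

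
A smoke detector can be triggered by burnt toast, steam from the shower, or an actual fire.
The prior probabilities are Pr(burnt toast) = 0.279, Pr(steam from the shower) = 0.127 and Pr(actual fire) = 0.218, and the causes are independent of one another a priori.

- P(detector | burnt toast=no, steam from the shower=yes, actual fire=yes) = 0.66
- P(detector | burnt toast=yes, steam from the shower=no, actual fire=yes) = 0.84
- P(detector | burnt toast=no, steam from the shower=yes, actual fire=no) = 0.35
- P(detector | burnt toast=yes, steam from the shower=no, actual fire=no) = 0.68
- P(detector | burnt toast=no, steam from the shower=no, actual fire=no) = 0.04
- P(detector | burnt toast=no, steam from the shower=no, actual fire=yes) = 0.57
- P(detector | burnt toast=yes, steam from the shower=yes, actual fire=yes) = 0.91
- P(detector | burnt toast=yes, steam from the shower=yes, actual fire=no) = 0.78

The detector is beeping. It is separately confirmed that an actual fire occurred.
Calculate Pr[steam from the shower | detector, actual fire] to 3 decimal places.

Pr[steam from the shower | detector, actual fire] ≈ 0.141

Enumerate the 4 (burnt toast, steam from the shower) configurations and weight by the priors:
  P(detector | actual fire) = 0.57*0.721*0.873 + 0.66*0.721*0.127 + 0.84*0.279*0.873 + 0.91*0.279*0.127
        = 0.358777 + 0.060434 + 0.204596 + 0.032244 = 0.656051
Configurations with steam from the shower contribute 0.092678, so
  P(steam from the shower | detector, actual fire) = 0.092678 / 0.656051 ≈ 0.141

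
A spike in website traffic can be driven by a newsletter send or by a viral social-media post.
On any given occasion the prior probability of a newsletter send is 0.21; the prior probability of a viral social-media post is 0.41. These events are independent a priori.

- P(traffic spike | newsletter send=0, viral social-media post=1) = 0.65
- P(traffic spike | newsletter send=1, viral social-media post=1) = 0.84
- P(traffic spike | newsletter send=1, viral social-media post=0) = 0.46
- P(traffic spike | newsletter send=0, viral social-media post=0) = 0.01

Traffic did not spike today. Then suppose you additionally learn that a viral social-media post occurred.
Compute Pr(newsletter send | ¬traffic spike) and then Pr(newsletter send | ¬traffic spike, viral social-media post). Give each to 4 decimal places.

Pr(newsletter send | ¬traffic spike) ≈ 0.1231; Pr(newsletter send | ¬traffic spike, viral social-media post) ≈ 0.1084

By total probability over the 4 (newsletter send, viral social-media post) configurations:
  P(¬traffic spike) = 0.99×0.79×0.59 + 0.35×0.79×0.41 + 0.54×0.21×0.59 + 0.16×0.21×0.41
        = 0.461439 + 0.113365 + 0.066906 + 0.013776 = 0.655486
Configurations with newsletter send contribute 0.080682, so
  P(newsletter send | ¬traffic spike) = 0.080682 / 0.655486 ≈ 0.1231

Now condition on the additional information:
Enumerate both values of newsletter send and weight by the priors:
  P(¬traffic spike | viral social-media post) = 0.35×0.79 + 0.16×0.21
        = 0.276500 + 0.033600 = 0.310100
Configurations with newsletter send contribute 0.033600, so
  P(newsletter send | ¬traffic spike, viral social-media post) = 0.033600 / 0.310100 ≈ 0.1084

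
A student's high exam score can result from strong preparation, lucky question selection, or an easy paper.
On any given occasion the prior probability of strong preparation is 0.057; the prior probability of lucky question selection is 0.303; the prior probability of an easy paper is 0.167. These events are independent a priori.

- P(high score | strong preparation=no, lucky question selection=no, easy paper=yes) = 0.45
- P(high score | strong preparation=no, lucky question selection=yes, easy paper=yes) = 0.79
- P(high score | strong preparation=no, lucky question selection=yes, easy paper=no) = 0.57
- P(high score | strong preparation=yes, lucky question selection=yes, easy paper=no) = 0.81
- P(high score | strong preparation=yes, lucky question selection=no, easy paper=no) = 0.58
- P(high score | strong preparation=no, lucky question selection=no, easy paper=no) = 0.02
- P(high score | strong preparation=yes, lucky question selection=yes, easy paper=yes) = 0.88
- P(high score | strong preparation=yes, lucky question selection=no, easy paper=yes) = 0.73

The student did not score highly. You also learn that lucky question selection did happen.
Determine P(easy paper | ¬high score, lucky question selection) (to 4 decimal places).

P(easy paper | ¬high score, lucky question selection) ≈ 0.0898

By total probability over the 4 (strong preparation, easy paper) configurations:
  P(¬high score | lucky question selection) = 0.43·0.943·0.833 + 0.21·0.943·0.167 + 0.19·0.057·0.833 + 0.12·0.057·0.167
        = 0.337773 + 0.033071 + 0.009021 + 0.001142 = 0.381007
The terms with easy paper present sum to 0.034213, so
  P(easy paper | ¬high score, lucky question selection) = 0.034213 / 0.381007 ≈ 0.0898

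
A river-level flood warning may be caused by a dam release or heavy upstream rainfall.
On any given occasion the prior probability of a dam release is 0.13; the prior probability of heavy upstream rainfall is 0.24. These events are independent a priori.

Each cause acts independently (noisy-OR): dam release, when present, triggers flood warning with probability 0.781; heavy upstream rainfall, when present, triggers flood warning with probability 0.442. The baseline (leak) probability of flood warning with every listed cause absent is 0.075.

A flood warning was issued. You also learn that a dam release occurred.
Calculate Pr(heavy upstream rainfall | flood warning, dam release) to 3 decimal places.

Under noisy-OR, P(flood warning | causes) = 1 − (1−0.075)·∏(1−qᵢ) over the active causes.
For the numerator, keep only heavy upstream rainfall=true terms: 0.886963*0.24 = 0.212871
The normalizing constant is 0.797425*0.76 + 0.886963*0.24 = 0.818914
Posterior = 0.212871 / 0.818914 ≈ 0.260

Pr(heavy upstream rainfall | flood warning, dam release) ≈ 0.260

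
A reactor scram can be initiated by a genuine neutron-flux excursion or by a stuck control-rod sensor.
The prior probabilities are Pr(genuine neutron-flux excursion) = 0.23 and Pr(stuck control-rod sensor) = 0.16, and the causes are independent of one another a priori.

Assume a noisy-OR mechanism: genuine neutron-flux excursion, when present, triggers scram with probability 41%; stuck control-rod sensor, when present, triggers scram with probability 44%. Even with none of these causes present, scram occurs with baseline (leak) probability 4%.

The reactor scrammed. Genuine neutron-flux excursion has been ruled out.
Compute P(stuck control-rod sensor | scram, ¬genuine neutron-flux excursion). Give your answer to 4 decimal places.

Under noisy-OR, P(scram | causes) = 1 − (1−0.04)·∏(1−qᵢ) over the active causes.
For the numerator, keep only stuck control-rod sensor=true terms: 0.4624*0.16 = 0.073984
The normalizing constant is 0.04*0.84 + 0.4624*0.16 = 0.107584
P(stuck control-rod sensor | scram, ¬genuine neutron-flux excursion) = 0.073984/0.107584 ≈ 0.6877

P(stuck control-rod sensor | scram, ¬genuine neutron-flux excursion) ≈ 0.6877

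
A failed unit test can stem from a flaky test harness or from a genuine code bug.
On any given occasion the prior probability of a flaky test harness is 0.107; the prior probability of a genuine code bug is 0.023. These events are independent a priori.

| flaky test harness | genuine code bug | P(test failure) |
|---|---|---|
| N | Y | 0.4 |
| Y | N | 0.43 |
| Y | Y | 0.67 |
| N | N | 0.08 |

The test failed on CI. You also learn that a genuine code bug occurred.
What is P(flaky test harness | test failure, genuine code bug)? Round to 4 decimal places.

For the numerator, keep only flaky test harness=true terms: 0.67×0.107 = 0.071690
The normalizing constant is 0.4×0.893 + 0.67×0.107 = 0.428890
P(flaky test harness | test failure, genuine code bug) = 0.071690/0.428890 ≈ 0.1672

P(flaky test harness | test failure, genuine code bug) ≈ 0.1672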